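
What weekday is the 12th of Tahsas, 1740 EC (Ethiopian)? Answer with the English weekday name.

Wednesday

In the Gregorian calendar this is 20 December 1747 (JDN 2359492).
Since JDN mod 7 = 2 (0 = Monday), the day is Wednesday.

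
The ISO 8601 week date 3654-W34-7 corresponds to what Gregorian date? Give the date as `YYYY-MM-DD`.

ISO week 1 of 3654 is the week containing the first Thursday of 3654.
Week 34, day 7 (Sunday) lands on 3654-08-23.

3654-08-23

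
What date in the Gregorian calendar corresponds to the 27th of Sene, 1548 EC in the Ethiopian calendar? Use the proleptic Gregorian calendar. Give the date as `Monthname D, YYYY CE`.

July 1, 1556 CE

Both dates share Julian Day Number 2289559; in the Gregorian calendar that is 1 July 1556 CE.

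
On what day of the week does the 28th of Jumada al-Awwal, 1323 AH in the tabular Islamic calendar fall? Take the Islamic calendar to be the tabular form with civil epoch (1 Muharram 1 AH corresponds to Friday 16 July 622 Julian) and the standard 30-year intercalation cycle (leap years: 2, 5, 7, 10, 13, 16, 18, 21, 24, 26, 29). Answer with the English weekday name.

Monday

This is JDN 2417058 (31 July 1905 Gregorian).
Since JDN mod 7 = 0 (0 = Monday), the day is Monday.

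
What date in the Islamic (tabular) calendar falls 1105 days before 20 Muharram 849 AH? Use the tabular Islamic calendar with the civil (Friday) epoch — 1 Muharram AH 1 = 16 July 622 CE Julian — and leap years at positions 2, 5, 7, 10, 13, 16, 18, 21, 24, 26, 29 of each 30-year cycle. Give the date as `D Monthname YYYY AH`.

8 Dhu al-Hijjah 845 AH

Counting 1105 days back from JDN 2248962 reaches JDN 2247857, which is 8 Dhu al-Hijjah 845 AH.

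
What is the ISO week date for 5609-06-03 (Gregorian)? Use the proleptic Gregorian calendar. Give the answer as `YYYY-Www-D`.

The weekday is Wednesday (ISO weekday 3).
That Wednesday belongs to ISO week 23 of ISO year 5609.

5609-W23-3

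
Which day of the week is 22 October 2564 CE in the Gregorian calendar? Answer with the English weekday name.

Monday

JDN 2657837 mod 7 = 0, and JDN 0 was a Monday, so this is a Monday.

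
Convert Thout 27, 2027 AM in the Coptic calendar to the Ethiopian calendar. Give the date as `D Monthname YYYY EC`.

The source date corresponds to 10 October 2310 in the Gregorian calendar (JDN 2565052).
That day falls on 27 Meskerem 2303 EC in the Ethiopian calendar.

27 Meskerem 2303 EC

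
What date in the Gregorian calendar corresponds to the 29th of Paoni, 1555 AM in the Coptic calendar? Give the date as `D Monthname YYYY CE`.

5 July 1839 CE

Julian Day Number of the source date = 2392926.
Converting JDN 2392926 to the Gregorian calendar gives 5 July 1839 CE.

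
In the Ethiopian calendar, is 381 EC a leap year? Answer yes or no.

no

381 mod 4 = 1; in the Ethiopian calendar a year is leap when year mod 4 = 3, so it is a common year.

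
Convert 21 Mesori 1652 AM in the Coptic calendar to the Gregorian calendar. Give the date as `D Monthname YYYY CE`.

Julian Day Number of the source date = 2428408.
Converting JDN 2428408 to the Gregorian calendar gives 27 August 1936 CE.

27 August 1936 CE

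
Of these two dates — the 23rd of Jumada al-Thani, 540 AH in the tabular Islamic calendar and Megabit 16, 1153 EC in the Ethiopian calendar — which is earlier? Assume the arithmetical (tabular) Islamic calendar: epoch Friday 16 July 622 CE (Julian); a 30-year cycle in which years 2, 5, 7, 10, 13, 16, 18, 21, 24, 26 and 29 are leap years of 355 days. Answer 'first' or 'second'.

first

Converting both to JDN: 2139614 vs 2145184; the smaller is the first.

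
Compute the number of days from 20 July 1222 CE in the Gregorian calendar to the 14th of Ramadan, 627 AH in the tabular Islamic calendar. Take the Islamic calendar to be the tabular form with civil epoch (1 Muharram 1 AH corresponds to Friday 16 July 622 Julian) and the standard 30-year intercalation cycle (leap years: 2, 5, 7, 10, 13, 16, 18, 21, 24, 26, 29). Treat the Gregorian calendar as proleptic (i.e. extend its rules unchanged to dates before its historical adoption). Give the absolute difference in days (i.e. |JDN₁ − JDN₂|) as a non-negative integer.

JDN of the first date = 2167587.
JDN of the second date = 2170523.
|2170523 − 2167587| = 2936.

2936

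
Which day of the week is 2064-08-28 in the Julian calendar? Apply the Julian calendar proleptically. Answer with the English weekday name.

Wednesday

Equivalently 10 September 2064 Gregorian, JDN 2475174.
2475174 ≡ 2 (mod 7); counting from Monday = 0 gives Wednesday.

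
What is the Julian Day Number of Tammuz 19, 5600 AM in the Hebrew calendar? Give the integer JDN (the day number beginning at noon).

In the Gregorian calendar the same day is 20 July 1840.
JDN 2299161 is 15 October 1582 CE (Gregorian); the target day is +94146 days from there, so JDN = 2393307.

2393307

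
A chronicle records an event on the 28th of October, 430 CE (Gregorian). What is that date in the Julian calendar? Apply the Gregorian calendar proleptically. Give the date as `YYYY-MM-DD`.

0430-10-27

For dates in this range the Gregorian date is 1 day ahead of the Julian.
28 October 430 Gregorian − 1 day → 27 October 430 Julian.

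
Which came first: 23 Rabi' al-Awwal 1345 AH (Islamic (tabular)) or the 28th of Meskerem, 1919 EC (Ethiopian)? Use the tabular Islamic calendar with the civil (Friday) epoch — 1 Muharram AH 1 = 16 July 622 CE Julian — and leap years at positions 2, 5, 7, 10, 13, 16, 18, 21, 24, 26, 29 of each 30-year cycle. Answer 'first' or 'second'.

first

Converting both to JDN: 2424790 vs 2424797; the smaller is the first.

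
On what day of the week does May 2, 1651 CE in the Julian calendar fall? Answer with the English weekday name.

In the Gregorian calendar this is 12 May 1651 (JDN 2324207).
2324207 ≡ 4 (mod 7); counting from Monday = 0 gives Friday.

Friday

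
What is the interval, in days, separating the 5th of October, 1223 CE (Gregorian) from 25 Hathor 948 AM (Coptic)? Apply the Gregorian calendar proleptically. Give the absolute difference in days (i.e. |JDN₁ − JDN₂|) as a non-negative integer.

JDN of the first date = 2168029.
JDN of the second date = 2171006.
|2171006 − 2168029| = 2977.

2977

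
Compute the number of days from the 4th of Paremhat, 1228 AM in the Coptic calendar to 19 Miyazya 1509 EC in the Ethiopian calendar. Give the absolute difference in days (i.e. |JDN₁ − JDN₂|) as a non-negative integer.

1871

JDN of the first date = 2273375.
JDN of the second date = 2275246.
|2275246 − 2273375| = 1871.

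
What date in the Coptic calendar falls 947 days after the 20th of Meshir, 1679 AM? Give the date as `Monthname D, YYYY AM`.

The starting date is JDN 2438088; 2438088 + 947 = 2439035.
JDN 2439035 corresponds to Thout 21, 1682 AM.

Thout 21, 1682 AM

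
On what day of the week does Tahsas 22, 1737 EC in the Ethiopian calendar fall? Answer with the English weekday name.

Tuesday

In the Gregorian calendar this is 29 December 1744 (JDN 2358406).
JDN 2358406 mod 7 = 1, and JDN 0 was a Monday, so this is a Tuesday.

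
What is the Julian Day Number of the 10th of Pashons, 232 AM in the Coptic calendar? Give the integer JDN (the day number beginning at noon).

In the proleptic Gregorian calendar the same day is 7 May 516.
JDN 2299161 is 15 October 1582 CE (Gregorian); the target day is −389509 days from there, so JDN = 1909652.

1909652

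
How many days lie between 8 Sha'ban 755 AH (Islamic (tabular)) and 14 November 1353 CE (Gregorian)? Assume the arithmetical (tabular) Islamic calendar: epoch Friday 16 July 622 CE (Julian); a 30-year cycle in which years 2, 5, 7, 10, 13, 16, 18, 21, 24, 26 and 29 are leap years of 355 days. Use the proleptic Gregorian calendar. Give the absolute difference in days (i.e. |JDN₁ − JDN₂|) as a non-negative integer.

295

JDN of the first date = 2215846.
JDN of the second date = 2215551.
|2215551 − 2215846| = 295.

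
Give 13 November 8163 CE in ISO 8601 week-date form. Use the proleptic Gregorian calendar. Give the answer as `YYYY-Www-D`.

The weekday is Sunday (ISO weekday 7).
That Sunday belongs to ISO week 45 of ISO year 8163.

8163-W45-7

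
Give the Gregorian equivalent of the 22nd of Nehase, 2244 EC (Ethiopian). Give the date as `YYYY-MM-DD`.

2252-08-30

Both dates share Julian Day Number 2543828; in the Gregorian calendar that is 30 August 2252 CE.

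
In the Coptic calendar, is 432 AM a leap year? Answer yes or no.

no

432 mod 4 = 0; in the Coptic calendar a year is leap when year mod 4 = 3, so it is a common year.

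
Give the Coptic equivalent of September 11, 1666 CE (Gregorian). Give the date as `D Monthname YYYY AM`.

Julian Day Number of the source date = 2329808.
Converting JDN 2329808 to the Coptic calendar gives 4 Thout 1383 AM.

4 Thout 1383 AM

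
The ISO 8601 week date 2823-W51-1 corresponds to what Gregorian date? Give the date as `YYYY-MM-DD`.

ISO week 1 of 2823 is the week containing the first Thursday of 2823.
Week 51, day 1 (Monday) lands on 2823-12-18.

2823-12-18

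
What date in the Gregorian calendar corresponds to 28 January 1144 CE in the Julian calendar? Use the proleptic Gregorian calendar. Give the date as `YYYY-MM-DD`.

The Julian–Gregorian offset here is 7 days (Julian trailing).
28 January 1144 Julian + 7 days → 4 February 1144 Gregorian.

1144-02-04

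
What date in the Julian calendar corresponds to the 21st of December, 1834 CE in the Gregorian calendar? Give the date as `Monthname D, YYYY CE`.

At this point the Julian calendar is 12 days behind the Gregorian.
21 December 1834 Gregorian − 12 days → 9 December 1834 Julian.

December 9, 1834 CE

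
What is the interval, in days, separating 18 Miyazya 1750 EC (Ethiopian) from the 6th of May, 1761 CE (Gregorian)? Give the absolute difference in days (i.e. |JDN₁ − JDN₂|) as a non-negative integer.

1108

First date → JDN 2363270; second date → JDN 2364378.
The interval is |2363270 − 2364378| = 1108 days.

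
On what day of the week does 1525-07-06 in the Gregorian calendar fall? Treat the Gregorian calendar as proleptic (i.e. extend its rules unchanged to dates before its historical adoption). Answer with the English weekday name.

2278241 ≡ 0 (mod 7); counting from Monday = 0 gives Monday.

Monday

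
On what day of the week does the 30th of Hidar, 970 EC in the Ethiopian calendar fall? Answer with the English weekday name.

Monday

This is JDN 2078237 (1 December 977 Gregorian).
JDN 2078237 mod 7 = 0, and JDN 0 was a Monday, so this is a Monday.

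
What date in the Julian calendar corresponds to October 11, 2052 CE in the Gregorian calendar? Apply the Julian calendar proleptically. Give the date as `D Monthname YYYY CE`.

At this point the Julian calendar is 13 days behind the Gregorian.
11 October 2052 Gregorian − 13 days → 28 September 2052 Julian.

28 September 2052 CE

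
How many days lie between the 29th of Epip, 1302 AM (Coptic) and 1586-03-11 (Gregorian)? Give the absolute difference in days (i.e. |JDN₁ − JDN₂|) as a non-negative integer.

144

JDN of the first date = 2300548.
JDN of the second date = 2300404.
|2300404 − 2300548| = 144.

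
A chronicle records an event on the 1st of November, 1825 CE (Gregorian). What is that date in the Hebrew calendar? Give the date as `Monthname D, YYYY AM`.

Cheshvan 20, 5586 AM

Julian Day Number of the source date = 2387932.
Converting JDN 2387932 to the Hebrew calendar gives 20 Cheshvan 5586 AM.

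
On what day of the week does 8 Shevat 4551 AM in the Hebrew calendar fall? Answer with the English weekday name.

In the proleptic Gregorian calendar this is 21 January 791 (JDN 2009987).
2009987 ≡ 0 (mod 7); counting from Monday = 0 gives Monday.

Monday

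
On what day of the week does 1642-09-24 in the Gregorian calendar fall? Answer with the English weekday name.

Wednesday

Since JDN mod 7 = 2 (0 = Monday), the day is Wednesday.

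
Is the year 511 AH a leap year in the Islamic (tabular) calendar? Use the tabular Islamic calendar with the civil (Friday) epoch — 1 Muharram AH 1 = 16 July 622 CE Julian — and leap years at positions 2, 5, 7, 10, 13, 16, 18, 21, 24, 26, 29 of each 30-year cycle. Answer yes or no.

no

Year 511 AH is year 1 of its 30-year cycle; leap positions are 2, 5, 7, 10, 13, 16, 18, 21, 24, 26, 29, so it is a common year (354 days).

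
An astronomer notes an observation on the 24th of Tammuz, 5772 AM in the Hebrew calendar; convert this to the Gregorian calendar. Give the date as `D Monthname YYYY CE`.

14 July 2012 CE

Julian Day Number of the source date = 2456123.
Converting JDN 2456123 to the Gregorian calendar gives 14 July 2012 CE.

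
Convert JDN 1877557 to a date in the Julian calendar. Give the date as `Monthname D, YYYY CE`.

JDN 1877557 is 22 June 428 in the proleptic Gregorian calendar.
In the Julian calendar that day is June 21, 428 CE.

June 21, 428 CE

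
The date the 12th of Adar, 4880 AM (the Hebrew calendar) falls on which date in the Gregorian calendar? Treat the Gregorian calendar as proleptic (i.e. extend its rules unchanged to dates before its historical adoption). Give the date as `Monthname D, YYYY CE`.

Both dates share Julian Day Number 2130181; in the Gregorian calendar that is 20 February 1120 CE.

February 20, 1120 CE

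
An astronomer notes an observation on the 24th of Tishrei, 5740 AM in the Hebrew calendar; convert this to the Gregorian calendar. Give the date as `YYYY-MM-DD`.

Both dates share Julian Day Number 2444162; in the Gregorian calendar that is 15 October 1979 CE.

1979-10-15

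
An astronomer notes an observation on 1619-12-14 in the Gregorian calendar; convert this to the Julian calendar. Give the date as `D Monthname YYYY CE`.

4 December 1619 CE

At this point the Julian calendar is 10 days behind the Gregorian.
14 December 1619 Gregorian − 10 days → 4 December 1619 Julian.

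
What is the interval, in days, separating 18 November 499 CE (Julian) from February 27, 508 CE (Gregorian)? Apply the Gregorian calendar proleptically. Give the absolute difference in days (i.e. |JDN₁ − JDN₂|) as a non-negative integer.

First date → JDN 1903639; second date → JDN 1906660.
The interval is |1903639 − 1906660| = 3021 days.

3021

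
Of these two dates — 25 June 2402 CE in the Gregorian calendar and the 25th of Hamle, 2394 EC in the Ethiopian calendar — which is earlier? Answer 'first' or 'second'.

The two dates have Julian Day Numbers 2598548 and 2598588 respectively.
Since 2598548 < 2598588, the first date comes first.

first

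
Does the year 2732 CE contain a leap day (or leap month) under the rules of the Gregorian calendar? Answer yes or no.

2732 is divisible by 4 and not by 100, so it is a leap year.

yes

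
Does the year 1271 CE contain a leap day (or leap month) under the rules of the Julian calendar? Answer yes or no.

no

1271 mod 4 = 3, so it is a common year in the Julian calendar.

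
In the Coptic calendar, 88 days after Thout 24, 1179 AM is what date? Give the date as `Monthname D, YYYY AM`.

Koiak 22, 1179 AM

The starting date is JDN 2255317; 2255317 + 88 = 2255405.
JDN 2255405 corresponds to Koiak 22, 1179 AM.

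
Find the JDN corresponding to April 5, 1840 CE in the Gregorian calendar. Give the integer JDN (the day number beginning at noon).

2393201

JDN 2400001 is 17 November 1858 CE (Gregorian), MJD 0; the target day is −6800 days from there, so JDN = 2393201.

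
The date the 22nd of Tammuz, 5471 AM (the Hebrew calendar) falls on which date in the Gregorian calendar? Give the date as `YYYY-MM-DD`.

1711-07-09

Both dates share Julian Day Number 2346179; in the Gregorian calendar that is 9 July 1711 CE.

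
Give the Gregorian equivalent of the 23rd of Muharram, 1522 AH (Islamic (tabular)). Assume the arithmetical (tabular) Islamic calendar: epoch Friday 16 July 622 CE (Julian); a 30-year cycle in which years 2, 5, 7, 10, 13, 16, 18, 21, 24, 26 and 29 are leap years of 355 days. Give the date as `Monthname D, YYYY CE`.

Both dates share Julian Day Number 2487454; in the Gregorian calendar that is 25 April 2098 CE.

April 25, 2098 CE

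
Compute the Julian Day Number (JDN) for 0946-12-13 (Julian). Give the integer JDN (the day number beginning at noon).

In the proleptic Gregorian calendar the same day is 18 December 946.
JDN 2299161 is 15 October 1582 CE (Gregorian); the target day is −232230 days from there, so JDN = 2066931.

2066931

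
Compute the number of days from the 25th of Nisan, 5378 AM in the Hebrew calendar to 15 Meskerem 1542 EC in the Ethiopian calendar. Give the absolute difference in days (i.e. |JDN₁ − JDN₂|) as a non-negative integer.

First date → JDN 2312132; second date → JDN 2287085.
The interval is |2312132 − 2287085| = 25047 days.

25047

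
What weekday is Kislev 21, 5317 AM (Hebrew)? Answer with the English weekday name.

In the proleptic Gregorian calendar this is 4 December 1556 (JDN 2289715).
Since JDN mod 7 = 1 (0 = Monday), the day is Tuesday.

Tuesday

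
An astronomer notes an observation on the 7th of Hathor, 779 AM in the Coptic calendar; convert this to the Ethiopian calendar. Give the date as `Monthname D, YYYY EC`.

Both dates share Julian Day Number 2109260; in the Ethiopian calendar that is 7 Hidar 1055 EC.

Hidar 7, 1055 EC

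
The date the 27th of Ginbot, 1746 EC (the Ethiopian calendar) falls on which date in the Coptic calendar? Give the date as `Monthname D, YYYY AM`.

Pashons 27, 1470 AM

Julian Day Number of the source date = 2361848.
Converting JDN 2361848 to the Coptic calendar gives 27 Pashons 1470 AM.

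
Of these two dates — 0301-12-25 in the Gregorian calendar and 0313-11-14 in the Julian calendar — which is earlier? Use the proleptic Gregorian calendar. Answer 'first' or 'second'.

first

The two dates have Julian Day Numbers 1831356 and 1835699 respectively.
Since 1831356 < 1835699, the first date comes first.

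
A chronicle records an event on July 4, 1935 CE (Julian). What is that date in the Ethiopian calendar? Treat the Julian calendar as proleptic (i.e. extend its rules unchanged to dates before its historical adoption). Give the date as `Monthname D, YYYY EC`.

Hamle 10, 1927 EC

Both dates share Julian Day Number 2428001; in the Ethiopian calendar that is 10 Hamle 1927 EC.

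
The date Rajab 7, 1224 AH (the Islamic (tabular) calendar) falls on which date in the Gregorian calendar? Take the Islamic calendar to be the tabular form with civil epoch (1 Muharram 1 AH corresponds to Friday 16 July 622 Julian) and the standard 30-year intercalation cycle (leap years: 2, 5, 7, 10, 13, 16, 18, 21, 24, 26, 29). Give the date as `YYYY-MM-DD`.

Both dates share Julian Day Number 2382013; in the Gregorian calendar that is 18 August 1809 CE.

1809-08-18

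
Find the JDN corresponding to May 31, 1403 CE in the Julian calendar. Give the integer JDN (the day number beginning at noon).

Equivalently 9 June 1403 (proleptic Gregorian).
JDN 2299161 is 15 October 1582 CE (Gregorian); the target day is −65507 days from there, so JDN = 2233654.

2233654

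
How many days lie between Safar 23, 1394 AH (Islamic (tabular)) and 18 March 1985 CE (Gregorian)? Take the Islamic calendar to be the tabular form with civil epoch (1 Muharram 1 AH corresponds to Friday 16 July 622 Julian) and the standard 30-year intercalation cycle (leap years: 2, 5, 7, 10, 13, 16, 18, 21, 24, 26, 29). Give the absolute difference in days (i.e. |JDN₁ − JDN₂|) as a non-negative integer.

4018

JDN of the first date = 2442125.
JDN of the second date = 2446143.
|2446143 − 2442125| = 4018.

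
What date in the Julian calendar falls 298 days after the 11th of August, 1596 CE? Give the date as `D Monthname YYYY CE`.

5 June 1597 CE

JDN of the 11th of August, 1596 CE = 2304220.
2304220 + 298 = 2304518.
JDN 2304518 in the Julian calendar is 5 June 1597 CE.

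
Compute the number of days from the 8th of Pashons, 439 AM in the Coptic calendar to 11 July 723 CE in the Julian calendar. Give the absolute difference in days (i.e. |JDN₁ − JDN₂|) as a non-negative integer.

First date → JDN 1985256; second date → JDN 1985325.
The interval is |1985256 − 1985325| = 69 days.

69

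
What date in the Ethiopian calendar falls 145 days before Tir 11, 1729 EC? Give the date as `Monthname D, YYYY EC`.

Nehase 21, 1728 EC

The starting date is JDN 2355503; 2355503 − 145 = 2355358.
JDN 2355358 corresponds to Nehase 21, 1728 EC.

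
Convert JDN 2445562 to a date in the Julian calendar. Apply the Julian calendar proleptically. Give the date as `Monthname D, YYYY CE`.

August 2, 1983 CE

JDN 2445562 is 15 August 1983 in the Gregorian calendar.
In the Julian calendar that day is August 2, 1983 CE.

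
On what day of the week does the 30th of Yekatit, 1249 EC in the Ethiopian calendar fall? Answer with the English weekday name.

Saturday

In the proleptic Gregorian calendar this is 3 March 1257 (JDN 2180232).
JDN 2180232 mod 7 = 5, and JDN 0 was a Monday, so this is a Saturday.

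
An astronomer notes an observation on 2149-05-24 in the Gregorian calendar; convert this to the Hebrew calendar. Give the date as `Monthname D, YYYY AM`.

Iyar 17, 5909 AM

Both dates share Julian Day Number 2506110; in the Hebrew calendar that is 17 Iyar 5909 AM.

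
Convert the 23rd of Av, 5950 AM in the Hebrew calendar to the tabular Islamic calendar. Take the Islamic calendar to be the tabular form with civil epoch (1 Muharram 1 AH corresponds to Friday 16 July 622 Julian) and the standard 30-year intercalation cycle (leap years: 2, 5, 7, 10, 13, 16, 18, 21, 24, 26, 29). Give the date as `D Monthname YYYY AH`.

22 Rabi' al-Awwal 1617 AH

Julian Day Number of the source date = 2521177.
Converting JDN 2521177 to the tabular Islamic calendar gives 22 Rabi' al-Awwal 1617 AH.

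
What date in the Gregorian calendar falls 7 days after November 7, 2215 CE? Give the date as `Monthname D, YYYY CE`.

Counting 7 days forward from JDN 2530382 reaches JDN 2530389, which is November 14, 2215 CE.

November 14, 2215 CE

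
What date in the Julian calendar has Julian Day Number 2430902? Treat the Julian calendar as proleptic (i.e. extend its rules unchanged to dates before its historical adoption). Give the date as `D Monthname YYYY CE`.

13 June 1943 CE

The Gregorian equivalent of JDN 2430902 is 26 June 1943.
In the Julian calendar that day is 13 June 1943 CE.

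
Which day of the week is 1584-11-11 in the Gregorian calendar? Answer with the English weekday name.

Sunday

Since JDN mod 7 = 6 (0 = Monday), the day is Sunday.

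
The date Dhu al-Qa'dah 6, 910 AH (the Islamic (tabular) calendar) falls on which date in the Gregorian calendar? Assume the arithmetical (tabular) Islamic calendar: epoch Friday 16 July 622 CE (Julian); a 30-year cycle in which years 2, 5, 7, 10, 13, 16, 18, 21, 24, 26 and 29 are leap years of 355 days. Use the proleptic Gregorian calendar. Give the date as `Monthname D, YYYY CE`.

April 20, 1505 CE

Both dates share Julian Day Number 2270859; in the Gregorian calendar that is 20 April 1505 CE.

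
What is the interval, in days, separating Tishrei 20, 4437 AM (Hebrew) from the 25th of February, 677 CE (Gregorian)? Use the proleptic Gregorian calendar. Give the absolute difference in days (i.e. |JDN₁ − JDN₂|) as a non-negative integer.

JDN of the first date = 1968244.
JDN of the second date = 1968385.
|1968385 − 1968244| = 141.

141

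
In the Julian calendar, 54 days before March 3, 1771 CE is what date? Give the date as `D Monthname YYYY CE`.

Counting 54 days back from JDN 2367977 reaches JDN 2367923, which is 8 January 1771 CE.

8 January 1771 CE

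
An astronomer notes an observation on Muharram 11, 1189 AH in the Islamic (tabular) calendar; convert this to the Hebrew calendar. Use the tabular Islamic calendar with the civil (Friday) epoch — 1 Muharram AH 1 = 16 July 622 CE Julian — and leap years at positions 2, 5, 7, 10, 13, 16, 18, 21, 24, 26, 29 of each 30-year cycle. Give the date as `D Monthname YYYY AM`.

The source date corresponds to 14 March 1775 in the Gregorian calendar (JDN 2369438).
That day falls on 12 Adar II 5535 AM in the Hebrew calendar.

12 Adar II 5535 AM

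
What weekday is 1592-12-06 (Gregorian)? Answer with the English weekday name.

Sunday

2302866 ≡ 6 (mod 7); counting from Monday = 0 gives Sunday.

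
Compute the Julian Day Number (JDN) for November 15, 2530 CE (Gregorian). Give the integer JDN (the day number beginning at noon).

JDN 2451545 is 1 January 2000 CE (Gregorian); the target day is +193897 days from there, so JDN = 2645442.

2645442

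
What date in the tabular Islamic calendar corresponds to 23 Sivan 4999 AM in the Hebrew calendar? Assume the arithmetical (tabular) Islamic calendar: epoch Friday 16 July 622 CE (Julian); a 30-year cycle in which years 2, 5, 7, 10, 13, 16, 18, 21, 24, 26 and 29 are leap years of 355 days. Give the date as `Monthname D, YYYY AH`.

Shawwal 22, 636 AH

The source date corresponds to 4 June 1239 in the proleptic Gregorian calendar (JDN 2173750).
That day falls on 22 Shawwal 636 AH in the tabular Islamic calendar.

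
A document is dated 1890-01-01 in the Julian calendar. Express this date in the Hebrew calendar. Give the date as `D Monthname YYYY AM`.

The source date corresponds to 13 January 1890 in the Gregorian calendar (JDN 2411381).
That day falls on 21 Tevet 5650 AM in the Hebrew calendar.

21 Tevet 5650 AM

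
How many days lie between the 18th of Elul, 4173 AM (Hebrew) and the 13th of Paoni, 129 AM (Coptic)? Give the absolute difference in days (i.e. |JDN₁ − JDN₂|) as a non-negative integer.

86

First date → JDN 1872150; second date → JDN 1872064.
The interval is |1872150 − 1872064| = 86 days.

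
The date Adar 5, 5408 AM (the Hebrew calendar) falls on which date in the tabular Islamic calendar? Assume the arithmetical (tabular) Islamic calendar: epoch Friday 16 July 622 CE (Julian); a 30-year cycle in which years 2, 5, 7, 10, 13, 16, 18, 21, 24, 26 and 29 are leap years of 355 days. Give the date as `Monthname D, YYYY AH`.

The source date corresponds to 28 February 1648 in the Gregorian calendar (JDN 2323038).
That day falls on 3 Safar 1058 AH in the tabular Islamic calendar.

Safar 3, 1058 AH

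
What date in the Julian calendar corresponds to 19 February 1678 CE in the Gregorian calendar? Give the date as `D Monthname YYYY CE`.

9 February 1678 CE

The Julian–Gregorian offset here is 10 days (Julian trailing).
19 February 1678 Gregorian − 10 days → 9 February 1678 Julian.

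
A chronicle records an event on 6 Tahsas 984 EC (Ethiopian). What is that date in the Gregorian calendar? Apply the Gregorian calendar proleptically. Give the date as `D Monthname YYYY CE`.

Julian Day Number of the source date = 2083357.
Converting JDN 2083357 to the Gregorian calendar gives 8 December 991 CE.

8 December 991 CE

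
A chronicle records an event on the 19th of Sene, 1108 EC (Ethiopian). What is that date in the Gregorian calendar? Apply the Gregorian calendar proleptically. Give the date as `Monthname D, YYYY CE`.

June 20, 1116 CE

Both dates share Julian Day Number 2128841; in the Gregorian calendar that is 20 June 1116 CE.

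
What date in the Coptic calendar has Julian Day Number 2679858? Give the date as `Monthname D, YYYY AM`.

The Gregorian equivalent of JDN 2679858 is 6 February 2625.
In the Coptic calendar that day is Tobi 24, 2341 AM.

Tobi 24, 2341 AM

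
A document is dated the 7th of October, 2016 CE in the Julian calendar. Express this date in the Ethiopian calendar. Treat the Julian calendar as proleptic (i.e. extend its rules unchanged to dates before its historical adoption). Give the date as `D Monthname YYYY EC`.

Both dates share Julian Day Number 2457682; in the Ethiopian calendar that is 10 Tikimt 2009 EC.

10 Tikimt 2009 EC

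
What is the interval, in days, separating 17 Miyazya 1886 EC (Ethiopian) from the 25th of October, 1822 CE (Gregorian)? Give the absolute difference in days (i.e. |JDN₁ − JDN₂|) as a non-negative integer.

26114

JDN of the first date = 2412943.
JDN of the second date = 2386829.
|2386829 − 2412943| = 26114.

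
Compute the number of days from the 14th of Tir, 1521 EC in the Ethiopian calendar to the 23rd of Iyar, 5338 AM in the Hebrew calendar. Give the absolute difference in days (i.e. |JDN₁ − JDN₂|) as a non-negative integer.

18008

First date → JDN 2279534; second date → JDN 2297542.
The interval is |2279534 − 2297542| = 18008 days.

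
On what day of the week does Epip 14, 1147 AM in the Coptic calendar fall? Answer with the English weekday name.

Sunday

This is JDN 2243919 (17 July 1431 Gregorian).
2243919 ≡ 6 (mod 7); counting from Monday = 0 gives Sunday.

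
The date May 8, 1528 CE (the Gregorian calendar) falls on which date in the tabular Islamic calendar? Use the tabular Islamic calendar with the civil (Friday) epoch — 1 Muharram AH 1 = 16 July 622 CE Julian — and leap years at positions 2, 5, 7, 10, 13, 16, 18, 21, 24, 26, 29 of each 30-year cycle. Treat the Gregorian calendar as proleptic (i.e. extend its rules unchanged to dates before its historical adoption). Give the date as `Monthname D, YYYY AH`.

Julian Day Number of the source date = 2279278.
Converting JDN 2279278 to the tabular Islamic calendar gives 8 Sha'ban 934 AH.

Sha'ban 8, 934 AH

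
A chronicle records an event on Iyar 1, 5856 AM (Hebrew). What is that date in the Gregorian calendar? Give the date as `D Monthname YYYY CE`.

Both dates share Julian Day Number 2486722; in the Gregorian calendar that is 23 April 2096 CE.

23 April 2096 CE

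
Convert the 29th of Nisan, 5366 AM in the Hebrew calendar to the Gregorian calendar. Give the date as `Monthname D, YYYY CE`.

Both dates share Julian Day Number 2307765; in the Gregorian calendar that is 6 May 1606 CE.

May 6, 1606 CE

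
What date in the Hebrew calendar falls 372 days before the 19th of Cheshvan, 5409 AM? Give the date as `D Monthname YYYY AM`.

30 Tishrei 5408 AM

The starting date is JDN 2323288; 2323288 − 372 = 2322916.
JDN 2322916 corresponds to 30 Tishrei 5408 AM.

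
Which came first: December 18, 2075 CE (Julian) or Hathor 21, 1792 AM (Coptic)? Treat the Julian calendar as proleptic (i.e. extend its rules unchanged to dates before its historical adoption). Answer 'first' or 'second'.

second

Converting both to JDN: 2479303 vs 2479273; the smaller is the second.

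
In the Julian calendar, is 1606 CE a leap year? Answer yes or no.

no

1606 mod 4 = 2, so it is a common year in the Julian calendar.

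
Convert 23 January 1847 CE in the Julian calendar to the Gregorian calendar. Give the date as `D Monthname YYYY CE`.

4 February 1847 CE

At this point the Julian calendar is 12 days behind the Gregorian.
23 January 1847 Julian + 12 days → 4 February 1847 Gregorian.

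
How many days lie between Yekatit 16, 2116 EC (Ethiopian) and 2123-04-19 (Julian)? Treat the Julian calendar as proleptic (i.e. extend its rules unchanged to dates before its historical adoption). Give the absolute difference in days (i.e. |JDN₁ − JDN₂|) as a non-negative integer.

JDN of the first date = 2496890.
JDN of the second date = 2496592.
|2496592 − 2496890| = 298.

298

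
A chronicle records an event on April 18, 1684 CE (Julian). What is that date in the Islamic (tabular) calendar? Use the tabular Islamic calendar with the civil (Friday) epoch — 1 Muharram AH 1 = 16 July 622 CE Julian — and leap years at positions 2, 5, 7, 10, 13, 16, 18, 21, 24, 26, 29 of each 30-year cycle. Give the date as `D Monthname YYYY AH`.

Julian Day Number of the source date = 2336247.
Converting JDN 2336247 to the tabular Islamic calendar gives 13 Jumada al-Awwal 1095 AH.

13 Jumada al-Awwal 1095 AH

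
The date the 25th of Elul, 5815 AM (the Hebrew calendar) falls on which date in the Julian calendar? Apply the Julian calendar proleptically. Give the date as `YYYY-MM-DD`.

The source date corresponds to 18 September 2055 in the Gregorian calendar (JDN 2471894).
That day falls on 5 September 2055 CE in the Julian calendar.

2055-09-05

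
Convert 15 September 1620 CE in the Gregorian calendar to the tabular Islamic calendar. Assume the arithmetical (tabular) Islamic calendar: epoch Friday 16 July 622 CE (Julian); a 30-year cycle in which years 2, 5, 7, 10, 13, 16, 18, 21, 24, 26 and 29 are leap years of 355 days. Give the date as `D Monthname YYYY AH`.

17 Shawwal 1029 AH

Both dates share Julian Day Number 2313011; in the tabular Islamic calendar that is 17 Shawwal 1029 AH.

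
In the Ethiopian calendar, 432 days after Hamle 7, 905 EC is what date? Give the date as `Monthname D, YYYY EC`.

Meskerem 9, 907 EC

JDN of Hamle 7, 905 EC = 2054713.
2054713 + 432 = 2055145.
JDN 2055145 in the Ethiopian calendar is Meskerem 9, 907 EC.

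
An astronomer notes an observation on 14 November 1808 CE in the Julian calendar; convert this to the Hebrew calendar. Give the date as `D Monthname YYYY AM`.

7 Kislev 5569 AM

The source date corresponds to 26 November 1808 in the Gregorian calendar (JDN 2381748).
That day falls on 7 Kislev 5569 AM in the Hebrew calendar.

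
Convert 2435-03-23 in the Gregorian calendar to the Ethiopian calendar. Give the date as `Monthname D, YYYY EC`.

Megabit 11, 2427 EC

Julian Day Number of the source date = 2610507.
Converting JDN 2610507 to the Ethiopian calendar gives 11 Megabit 2427 EC.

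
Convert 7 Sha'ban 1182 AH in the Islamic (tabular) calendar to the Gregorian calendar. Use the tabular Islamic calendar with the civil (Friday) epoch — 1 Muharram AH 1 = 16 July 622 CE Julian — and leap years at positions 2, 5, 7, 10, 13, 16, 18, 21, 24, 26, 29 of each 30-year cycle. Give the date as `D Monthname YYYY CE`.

17 December 1768 CE

Julian Day Number of the source date = 2367160.
Converting JDN 2367160 to the Gregorian calendar gives 17 December 1768 CE.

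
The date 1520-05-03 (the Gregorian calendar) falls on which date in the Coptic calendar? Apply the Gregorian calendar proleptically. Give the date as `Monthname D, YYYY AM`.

Parmouti 28, 1236 AM

Julian Day Number of the source date = 2276351.
Converting JDN 2276351 to the Coptic calendar gives 28 Parmouti 1236 AM.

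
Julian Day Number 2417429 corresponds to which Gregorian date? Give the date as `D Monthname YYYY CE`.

6 August 1906 CE

Counting from JDN 2299161 = 15 Oct 1582 gives an offset of 118268 days.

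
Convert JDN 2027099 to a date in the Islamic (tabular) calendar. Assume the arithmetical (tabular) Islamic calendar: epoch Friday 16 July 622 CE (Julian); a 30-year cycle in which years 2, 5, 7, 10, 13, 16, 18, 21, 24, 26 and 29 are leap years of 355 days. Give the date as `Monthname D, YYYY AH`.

JDN 2027099 is 27 November 837 in the proleptic Gregorian calendar.
In the tabular Islamic calendar that day is Dhu al-Hijjah 20, 222 AH.

Dhu al-Hijjah 20, 222 AH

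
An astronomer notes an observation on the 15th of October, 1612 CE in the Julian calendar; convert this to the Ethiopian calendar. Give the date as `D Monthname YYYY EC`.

Both dates share Julian Day Number 2310129; in the Ethiopian calendar that is 18 Tikimt 1605 EC.

18 Tikimt 1605 EC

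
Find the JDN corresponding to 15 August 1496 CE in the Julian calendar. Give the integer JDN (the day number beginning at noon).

2267699

In the proleptic Gregorian calendar the same day is 24 August 1496.
JDN 2299161 is 15 October 1582 CE (Gregorian); the target day is −31462 days from there, so JDN = 2267699.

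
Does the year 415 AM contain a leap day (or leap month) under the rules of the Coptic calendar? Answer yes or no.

415 mod 4 = 3; in the Coptic calendar a year is leap when year mod 4 = 3, so it is a leap year.

yes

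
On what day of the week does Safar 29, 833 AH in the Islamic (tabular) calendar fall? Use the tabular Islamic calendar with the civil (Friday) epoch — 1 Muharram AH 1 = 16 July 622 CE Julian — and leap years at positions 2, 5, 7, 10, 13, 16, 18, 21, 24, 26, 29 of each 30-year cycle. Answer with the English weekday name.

This is JDN 2243331 (6 December 1429 Gregorian).
Since JDN mod 7 = 6 (0 = Monday), the day is Sunday.

Sunday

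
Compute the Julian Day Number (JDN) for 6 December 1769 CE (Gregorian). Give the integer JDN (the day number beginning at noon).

2367514

JDN 2451545 is 1 January 2000 CE (Gregorian); the target day is −84031 days from there, so JDN = 2367514.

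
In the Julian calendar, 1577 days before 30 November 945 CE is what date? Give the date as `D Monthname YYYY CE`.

6 August 941 CE

JDN of 30 November 945 CE = 2066553.
2066553 − 1577 = 2064976.
JDN 2064976 in the Julian calendar is 6 August 941 CE.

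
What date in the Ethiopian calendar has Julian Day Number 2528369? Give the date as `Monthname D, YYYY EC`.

The Gregorian equivalent of JDN 2528369 is 4 May 2210.
In the Ethiopian calendar that day is Miyazya 24, 2202 EC.

Miyazya 24, 2202 EC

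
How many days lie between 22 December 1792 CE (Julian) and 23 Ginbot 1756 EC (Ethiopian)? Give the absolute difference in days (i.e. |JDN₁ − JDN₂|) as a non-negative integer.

JDN of the first date = 2375942.
JDN of the second date = 2365497.
|2365497 − 2375942| = 10445.

10445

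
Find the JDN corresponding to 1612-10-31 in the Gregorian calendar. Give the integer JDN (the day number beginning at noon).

JDN 2299161 is 15 October 1582 CE (Gregorian); the target day is +10974 days from there, so JDN = 2310135.

2310135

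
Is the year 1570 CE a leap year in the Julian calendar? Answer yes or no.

1570 mod 4 = 2, so it is a common year in the Julian calendar.

no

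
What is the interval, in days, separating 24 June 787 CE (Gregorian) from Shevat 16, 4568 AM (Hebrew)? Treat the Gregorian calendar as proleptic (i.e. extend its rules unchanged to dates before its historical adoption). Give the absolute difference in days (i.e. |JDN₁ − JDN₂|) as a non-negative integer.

First date → JDN 2008680; second date → JDN 2016197.
The interval is |2008680 − 2016197| = 7517 days.

7517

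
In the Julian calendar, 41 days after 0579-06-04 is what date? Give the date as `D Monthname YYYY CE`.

15 July 579 CE

JDN of 0579-06-04 = 1932692.
1932692 + 41 = 1932733.
JDN 1932733 in the Julian calendar is 15 July 579 CE.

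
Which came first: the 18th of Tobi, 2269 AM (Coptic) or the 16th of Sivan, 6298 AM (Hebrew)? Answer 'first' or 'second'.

Converting both to JDN: 2653554 vs 2648210; the smaller is the second.

second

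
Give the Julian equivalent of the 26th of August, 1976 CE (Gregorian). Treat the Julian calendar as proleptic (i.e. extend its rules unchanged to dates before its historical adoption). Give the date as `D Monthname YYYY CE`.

13 August 1976 CE

For dates in this range the Gregorian date is 13 days ahead of the Julian.
26 August 1976 Gregorian − 13 days → 13 August 1976 Julian.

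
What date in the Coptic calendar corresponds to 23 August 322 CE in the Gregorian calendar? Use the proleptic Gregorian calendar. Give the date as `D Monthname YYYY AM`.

Julian Day Number of the source date = 1838902.
Converting JDN 1838902 to the Coptic calendar gives 29 Mesori 38 AM.

29 Mesori 38 AM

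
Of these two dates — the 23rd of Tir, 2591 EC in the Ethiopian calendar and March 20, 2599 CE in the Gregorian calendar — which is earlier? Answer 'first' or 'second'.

First date → JDN 2670360; second date → JDN 2670404.
JDN 2670360 < JDN 2670404, so the first date is earlier.

first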